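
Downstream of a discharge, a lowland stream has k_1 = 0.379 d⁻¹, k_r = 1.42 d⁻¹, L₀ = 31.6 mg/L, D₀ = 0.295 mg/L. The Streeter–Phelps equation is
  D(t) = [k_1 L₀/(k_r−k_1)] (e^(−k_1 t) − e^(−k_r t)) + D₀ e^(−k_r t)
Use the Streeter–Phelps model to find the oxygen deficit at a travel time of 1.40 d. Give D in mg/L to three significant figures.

k_1 L₀/(k_r−k_1) = 0.379×31.6/(1.42−0.379) = 11.98/1.041 = 11.50 mg/L.
e^(−k_1 t) = e^(−0.379×1.400) = 0.5883; e^(−k_r t) = e^(−1.42×1.400) = 0.1370.
D = 11.50 × (0.5883 − 0.1370) + 0.295 × 0.1370 = 5.192 + 0.04041 = 5.232 mg/L.

D ≈ 5.23 mg/L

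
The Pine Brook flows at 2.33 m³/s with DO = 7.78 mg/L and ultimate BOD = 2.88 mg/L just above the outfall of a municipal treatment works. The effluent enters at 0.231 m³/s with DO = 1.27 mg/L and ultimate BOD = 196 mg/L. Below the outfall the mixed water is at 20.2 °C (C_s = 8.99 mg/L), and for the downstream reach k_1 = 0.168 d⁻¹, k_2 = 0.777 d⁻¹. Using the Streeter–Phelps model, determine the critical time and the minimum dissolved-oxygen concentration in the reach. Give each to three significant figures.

t_c ≈ 1.88 d; minimum DO ≈ 5.79 mg/L

Mixed DO = (2.33×7.78 + 0.231×1.27)/(2.33+0.231) = 18.42/2.561 = 7.193 mg/L.
Mixed L₀ = (2.33×2.88 + 0.231×196)/(2.561) = 51.99/2.561 = 20.30 mg/L.
Initial deficit D₀ = C_s − DO₀ = 8.99 − 7.193 = 1.797 mg/L.
t_c = (1/0.6090) ln[(0.777/0.168)(1 − 1.797×0.6090/(0.168×20.30))] = 1.642 × ln(3.141) = 1.879 d.
D_c = (0.168/0.777) × 20.30 × e^(−0.168×1.879) = 0.2162 × 20.30 × 0.7293 = 3.201 mg/L.
Minimum DO = 8.99 − 3.201 = 5.789 mg/L.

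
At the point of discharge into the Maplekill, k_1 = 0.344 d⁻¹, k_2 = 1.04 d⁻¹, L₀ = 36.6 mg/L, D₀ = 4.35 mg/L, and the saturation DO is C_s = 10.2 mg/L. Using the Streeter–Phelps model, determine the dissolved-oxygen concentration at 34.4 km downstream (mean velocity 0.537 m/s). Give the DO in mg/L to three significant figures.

Travel time t = x/v = 34.4 km / (0.537 m/s) = 34400 m / 0.537 m/s = 64060 s = 0.7414 d.
k_1 L₀/(k_2−k_1) = 0.344×36.6/(1.04−0.344) = 12.59/0.6960 = 18.09 mg/L.
e^(−k_1 t) = e^(−0.344×0.7414) = 0.7749; e^(−k_2 t) = e^(−1.04×0.7414) = 0.4625.
D = 18.09 × (0.7749 − 0.4625) + 4.35 × 0.4625 = 5.651 + 2.012 = 7.663 mg/L.
DO = C_s − D = 10.2 − 7.663 = 2.537 mg/L.

DO ≈ 2.54 mg/L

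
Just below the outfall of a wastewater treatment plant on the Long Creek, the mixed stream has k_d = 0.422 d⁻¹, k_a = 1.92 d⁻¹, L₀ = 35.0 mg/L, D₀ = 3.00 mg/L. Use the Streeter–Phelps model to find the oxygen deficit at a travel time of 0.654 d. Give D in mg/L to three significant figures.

k_d L₀/(k_a−k_d) = 0.422×35.0/(1.92−0.422) = 14.77/1.498 = 9.860 mg/L.
e^(−k_d t) = e^(−0.422×0.6540) = 0.7588; e^(−k_a t) = e^(−1.92×0.6540) = 0.2849.
D = 9.860 × (0.7588 − 0.2849) + 3.00 × 0.2849 = 4.673 + 0.8546 = 5.528 mg/L.

D ≈ 5.53 mg/L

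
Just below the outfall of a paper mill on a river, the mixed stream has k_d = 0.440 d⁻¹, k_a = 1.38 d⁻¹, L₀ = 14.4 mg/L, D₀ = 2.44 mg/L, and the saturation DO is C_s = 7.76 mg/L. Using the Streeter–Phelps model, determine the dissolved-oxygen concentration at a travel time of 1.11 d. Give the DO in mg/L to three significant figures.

DO ≈ 4.55 mg/L

k_d L₀/(k_a−k_d) = 0.440×14.4/(1.38−0.440) = 6.336/0.9400 = 6.740 mg/L.
e^(−k_d t) = e^(−0.440×1.110) = 0.6136; e^(−k_a t) = e^(−1.38×1.110) = 0.2161.
D = 6.740 × (0.6136 − 0.2161) + 2.44 × 0.2161 = 2.679 + 0.5274 = 3.206 mg/L.
DO = C_s − D = 7.76 − 3.206 = 4.554 mg/L.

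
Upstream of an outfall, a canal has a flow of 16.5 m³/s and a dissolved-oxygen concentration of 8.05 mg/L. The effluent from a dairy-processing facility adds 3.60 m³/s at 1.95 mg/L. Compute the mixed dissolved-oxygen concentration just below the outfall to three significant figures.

Flow-weighted mixing: C = (Q_r C_r + Q_w C_w)/(Q_r + Q_w)
= (16.5×8.05 + 3.60×1.95)/(16.5 + 3.60) = 139.8/20.10 = 6.957 mg/L.

6.96 mg/L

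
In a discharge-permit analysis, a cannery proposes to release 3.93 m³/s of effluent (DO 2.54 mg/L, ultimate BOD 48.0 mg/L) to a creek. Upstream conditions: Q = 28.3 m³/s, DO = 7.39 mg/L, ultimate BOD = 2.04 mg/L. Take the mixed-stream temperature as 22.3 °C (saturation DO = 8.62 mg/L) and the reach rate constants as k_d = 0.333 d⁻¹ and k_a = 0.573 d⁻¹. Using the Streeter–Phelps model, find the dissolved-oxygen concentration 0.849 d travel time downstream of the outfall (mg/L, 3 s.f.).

DO ≈ 6.03 mg/L

Mixed DO = (28.3×7.39 + 3.93×2.54)/(28.3+3.93) = 219.1/32.23 = 6.799 mg/L.
Mixed L₀ = (28.3×2.04 + 3.93×48.0)/(32.23) = 246.4/32.23 = 7.644 mg/L.
Initial deficit D₀ = C_s − DO₀ = 8.62 − 6.799 = 1.821 mg/L.
D(0.849) = [0.333×7.644/(0.573−0.333)](e^(−0.333×0.849) − e^(−0.573×0.849)) + 1.821 e^(−0.573×0.849)
= 10.61 × (0.7537 − 0.6148) + 1.821 × 0.6148 = 2.593 mg/L.
DO = 8.62 − 2.593 = 6.027 mg/L.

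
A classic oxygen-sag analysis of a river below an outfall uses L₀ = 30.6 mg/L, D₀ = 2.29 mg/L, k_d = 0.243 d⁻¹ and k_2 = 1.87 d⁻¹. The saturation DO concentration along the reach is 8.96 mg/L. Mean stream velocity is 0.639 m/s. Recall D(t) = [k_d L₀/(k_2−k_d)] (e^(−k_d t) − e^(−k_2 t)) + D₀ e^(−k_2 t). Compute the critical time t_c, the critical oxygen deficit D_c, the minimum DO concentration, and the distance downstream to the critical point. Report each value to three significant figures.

t_c ≈ 0.827 d; D_c ≈ 3.25 mg/L; min DO ≈ 5.71 mg/L; x_c ≈ 45.7 km

t_c = [1/(k_2−k_d)] ln[(k_2/k_d)(1 − D₀(k_2−k_d)/(k_d L₀))]
= [1/(1.87−0.243)] ln[(1.87/0.243)(1 − 2.29×1.627/(0.243×30.6))]
= (1/1.627) ln[7.695 × 0.4989] = 0.6146 × ln(3.840) = 0.6146 × 1.345 = 0.8269 d.
L(t_c) = L₀ e^(−k_d t_c) = 30.6 × 0.8180 = 25.03 mg/L, and at the critical point k_2 D_c = k_d L, so D_c = (0.243/1.87) × 25.03 = 3.253 mg/L.
Minimum DO = C_s − D_c = 8.96 − 3.253 = 5.707 mg/L.
x_c = v t_c = 0.639 m/s × 0.8269 d × 86400 s/d = 45650 m ≈ 45.7 km.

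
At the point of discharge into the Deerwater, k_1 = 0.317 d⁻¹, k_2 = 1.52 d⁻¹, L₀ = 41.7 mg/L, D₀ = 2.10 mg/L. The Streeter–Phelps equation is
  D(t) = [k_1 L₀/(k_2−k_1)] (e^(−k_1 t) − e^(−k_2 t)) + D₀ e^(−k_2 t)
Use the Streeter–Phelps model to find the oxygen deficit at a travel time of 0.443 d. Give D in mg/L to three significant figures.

D ≈ 5.02 mg/L

k_1 L₀/(k_2−k_1) = 0.317×41.7/(1.52−0.317) = 13.22/1.203 = 10.99 mg/L.
e^(−k_1 t) = e^(−0.317×0.4430) = 0.8690; e^(−k_2 t) = e^(−1.52×0.4430) = 0.5100.
D = 10.99 × (0.8690 − 0.5100) + 2.10 × 0.5100 = 3.945 + 1.071 = 5.016 mg/L.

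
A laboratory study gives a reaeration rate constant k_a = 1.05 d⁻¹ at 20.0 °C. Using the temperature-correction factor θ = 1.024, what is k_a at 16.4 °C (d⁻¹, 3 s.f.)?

k_a(T₂) = k_a(T₁) · θ^(T₂−T₁) = 1.05 × 1.024^(16.4−20.0)
= 1.05 × 1.024^-3.60 = 1.05 × 0.9182 = 0.9641 d⁻¹.

k_a ≈ 0.964 d⁻¹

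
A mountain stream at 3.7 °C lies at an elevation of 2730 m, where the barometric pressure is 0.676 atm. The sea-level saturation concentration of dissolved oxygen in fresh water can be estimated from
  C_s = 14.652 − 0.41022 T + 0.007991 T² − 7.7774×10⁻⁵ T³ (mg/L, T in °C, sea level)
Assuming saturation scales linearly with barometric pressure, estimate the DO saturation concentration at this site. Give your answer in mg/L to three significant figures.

At sea level: C_s = 14.652 − 0.41022×3.7 + 0.007991×3.7² − 7.7774×10⁻⁵×3.7³ = 13.24 mg/L.
Pressure correction: C_s' = 13.24 × 0.676 = 8.950 mg/L.

C_s ≈ 8.95 mg/L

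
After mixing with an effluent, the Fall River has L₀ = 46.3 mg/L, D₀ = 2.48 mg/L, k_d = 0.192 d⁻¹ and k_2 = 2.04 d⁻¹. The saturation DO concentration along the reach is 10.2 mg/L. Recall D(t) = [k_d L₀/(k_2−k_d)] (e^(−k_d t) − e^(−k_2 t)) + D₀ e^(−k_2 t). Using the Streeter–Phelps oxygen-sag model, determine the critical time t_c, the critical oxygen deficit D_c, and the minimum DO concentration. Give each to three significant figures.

t_c ≈ 0.887 d; D_c ≈ 3.68 mg/L; min DO ≈ 6.52 mg/L

With k_2/k_d = 10.62 and 1 − D₀(k_2−k_d)/(k_d L₀) = 0.4844,
t_c = ln(10.62 × 0.4844) / (2.04 − 0.192) = ln(5.147) / 1.848 = 1.638/1.848 = 0.8866 d.
L(t_c) = L₀ e^(−k_d t_c) = 46.3 × 0.8435 = 39.05 mg/L, and at the critical point k_2 D_c = k_d L, so D_c = (0.192/2.04) × 39.05 = 3.676 mg/L.
Minimum DO = C_s − D_c = 10.2 − 3.676 = 6.524 mg/L.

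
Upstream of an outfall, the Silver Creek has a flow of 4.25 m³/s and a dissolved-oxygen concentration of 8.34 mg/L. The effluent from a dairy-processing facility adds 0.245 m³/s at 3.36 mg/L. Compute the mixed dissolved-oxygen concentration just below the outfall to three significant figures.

Flow-weighted mixing: C = (Q_r C_r + Q_w C_w)/(Q_r + Q_w)
= (4.25×8.34 + 0.245×3.36)/(4.25 + 0.245) = 36.27/4.495 = 8.069 mg/L.

8.07 mg/L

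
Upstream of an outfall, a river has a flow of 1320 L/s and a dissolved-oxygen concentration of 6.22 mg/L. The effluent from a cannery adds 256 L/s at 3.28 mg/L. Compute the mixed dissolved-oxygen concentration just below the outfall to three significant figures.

5.74 mg/L

Flow-weighted mixing: C = (Q_r C_r + Q_w C_w)/(Q_r + Q_w)
= (1320×6.22 + 256×3.28)/(1320 + 256) = 9050/1576 = 5.742 mg/L.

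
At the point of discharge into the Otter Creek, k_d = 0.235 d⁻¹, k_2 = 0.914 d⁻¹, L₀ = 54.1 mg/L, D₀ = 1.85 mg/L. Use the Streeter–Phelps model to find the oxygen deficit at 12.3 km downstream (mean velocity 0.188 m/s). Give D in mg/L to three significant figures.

D ≈ 7.23 mg/L

Travel time t = x/v = 12.3 km / (0.188 m/s) = 12300 m / 0.188 m/s = 65430 s = 0.7572 d.
k_d L₀/(k_2−k_d) = 0.235×54.1/(0.914−0.235) = 12.71/0.6790 = 18.72 mg/L.
e^(−k_d t) = e^(−0.235×0.7572) = 0.8370; e^(−k_2 t) = e^(−0.914×0.7572) = 0.5005.
D = 18.72 × (0.8370 − 0.5005) + 1.85 × 0.5005 = 6.300 + 0.9260 = 7.226 mg/L.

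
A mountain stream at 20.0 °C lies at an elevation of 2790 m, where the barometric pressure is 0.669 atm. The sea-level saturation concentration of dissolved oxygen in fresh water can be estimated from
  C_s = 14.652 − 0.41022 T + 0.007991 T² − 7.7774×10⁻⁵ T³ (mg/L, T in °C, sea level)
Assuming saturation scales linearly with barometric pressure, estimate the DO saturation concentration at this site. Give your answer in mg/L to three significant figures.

At sea level: C_s = 14.652 − 0.41022×20.0 + 0.007991×20.0² − 7.7774×10⁻⁵×20.0³ = 9.022 mg/L.
Pressure correction: C_s' = 9.022 × 0.669 = 6.036 mg/L.

C_s ≈ 6.04 mg/L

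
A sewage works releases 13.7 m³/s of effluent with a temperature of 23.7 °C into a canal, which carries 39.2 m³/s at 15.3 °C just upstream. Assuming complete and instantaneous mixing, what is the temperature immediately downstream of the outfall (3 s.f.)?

Flow-weighted mixing: C = (Q_r C_r + Q_w C_w)/(Q_r + Q_w)
= (39.2×15.3 + 13.7×23.7)/(39.2 + 13.7) = 924.5/52.90 = 17.48 °C.

17.5 °C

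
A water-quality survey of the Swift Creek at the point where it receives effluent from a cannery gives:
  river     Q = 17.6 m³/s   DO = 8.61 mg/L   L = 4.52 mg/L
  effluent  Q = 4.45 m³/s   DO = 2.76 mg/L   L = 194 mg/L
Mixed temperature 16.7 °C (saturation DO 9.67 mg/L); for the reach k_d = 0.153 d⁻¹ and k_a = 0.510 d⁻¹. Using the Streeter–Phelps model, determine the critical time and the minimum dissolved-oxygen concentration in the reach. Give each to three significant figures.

Mixed DO = (17.6×8.61 + 4.45×2.76)/(17.6+4.45) = 163.8/22.05 = 7.429 mg/L.
Mixed L₀ = (17.6×4.52 + 4.45×194)/(22.05) = 942.9/22.05 = 42.76 mg/L.
Initial deficit D₀ = C_s − DO₀ = 9.67 − 7.429 = 2.241 mg/L.
t_c = (1/0.3570) ln[(0.510/0.153)(1 − 2.241×0.3570/(0.153×42.76))] = 2.801 × ln(2.926) = 3.007 d.
D_c = (0.153/0.510) × 42.76 × e^(−0.153×3.007) = 0.3000 × 42.76 × 0.6312 = 8.097 mg/L.
Minimum DO = 9.67 − 8.097 = 1.573 mg/L.

t_c ≈ 3.01 d; minimum DO ≈ 1.57 mg/L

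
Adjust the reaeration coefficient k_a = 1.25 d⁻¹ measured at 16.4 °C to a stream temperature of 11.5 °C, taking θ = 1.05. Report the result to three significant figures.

k_a ≈ 0.984 d⁻¹

k_a(T₂) = k_a(T₁) · θ^(T₂−T₁) = 1.25 × 1.05^(11.5−16.4)
= 1.25 × 1.05^-4.90 = 1.25 × 0.7874 = 0.9842 d⁻¹.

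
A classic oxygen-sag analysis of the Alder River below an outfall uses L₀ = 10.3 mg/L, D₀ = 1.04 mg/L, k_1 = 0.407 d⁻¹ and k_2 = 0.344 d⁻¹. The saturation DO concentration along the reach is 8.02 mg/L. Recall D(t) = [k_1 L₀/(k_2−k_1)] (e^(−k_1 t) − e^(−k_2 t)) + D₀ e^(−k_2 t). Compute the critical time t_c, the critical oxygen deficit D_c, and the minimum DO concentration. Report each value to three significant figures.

t_c = [1/(k_2−k_1)] ln[(k_2/k_1)(1 − D₀(k_2−k_1)/(k_1 L₀))]
= [1/(0.344−0.407)] ln[(0.344/0.407)(1 − 1.04×-0.06300/(0.407×10.3))]
= (1/-0.06300) ln[0.8452 × 1.016] = -15.87 × ln(0.8584) = -15.87 × -0.1527 = 2.423 d.
L(t_c) = L₀ e^(−k_1 t_c) = 10.3 × 0.3730 = 3.842 mg/L, and at the critical point k_2 D_c = k_1 L, so D_c = (0.407/0.344) × 3.842 = 4.545 mg/L.
Minimum DO = C_s − D_c = 8.02 − 4.545 = 3.475 mg/L.

t_c ≈ 2.42 d; D_c ≈ 4.55 mg/L; min DO ≈ 3.47 mg/L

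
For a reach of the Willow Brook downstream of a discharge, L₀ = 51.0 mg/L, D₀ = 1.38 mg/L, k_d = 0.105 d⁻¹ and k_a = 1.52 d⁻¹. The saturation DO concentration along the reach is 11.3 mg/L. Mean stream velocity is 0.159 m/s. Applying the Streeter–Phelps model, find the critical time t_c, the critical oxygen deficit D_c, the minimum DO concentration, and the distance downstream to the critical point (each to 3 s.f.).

With k_a/k_d = 14.48 and 1 − D₀(k_a−k_d)/(k_d L₀) = 0.6354,
t_c = ln(14.48 × 0.6354) / (1.52 − 0.105) = ln(9.197) / 1.415 = 2.219/1.415 = 1.568 d.
D_c = (k_d/k_a) L₀ e^(−k_d t_c) = (0.105/1.52) × 51.0 × e^(−0.105×1.568) = 0.06908 × 51.0 × 0.8482 = 2.988 mg/L.
Minimum DO = C_s − D_c = 11.3 − 2.988 = 8.312 mg/L.
x_c = v t_c = 0.159 m/s × 1.568 d × 86400 s/d = 21540 m ≈ 21.5 km.

t_c ≈ 1.57 d; D_c ≈ 2.99 mg/L; min DO ≈ 8.31 mg/L; x_c ≈ 21.5 km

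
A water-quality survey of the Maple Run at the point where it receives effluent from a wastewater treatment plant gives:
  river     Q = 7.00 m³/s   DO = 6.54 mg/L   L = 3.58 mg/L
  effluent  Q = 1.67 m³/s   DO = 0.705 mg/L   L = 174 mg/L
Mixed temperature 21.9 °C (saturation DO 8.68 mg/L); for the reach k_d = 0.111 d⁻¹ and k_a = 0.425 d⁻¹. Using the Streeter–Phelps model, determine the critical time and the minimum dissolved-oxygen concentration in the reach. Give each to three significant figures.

t_c ≈ 3.34 d; minimum DO ≈ 2.12 mg/L

Mixed DO = (7.00×6.54 + 1.67×0.705)/(7.00+1.67) = 46.96/8.670 = 5.416 mg/L.
Mixed L₀ = (7.00×3.58 + 1.67×174)/(8.670) = 315.6/8.670 = 36.41 mg/L.
Initial deficit D₀ = C_s − DO₀ = 8.68 − 5.416 = 3.264 mg/L.
t_c = (1/0.3140) ln[(0.425/0.111)(1 − 3.264×0.3140/(0.111×36.41))] = 3.185 × ln(2.858) = 3.344 d.
D_c = (0.111/0.425) × 36.41 × e^(−0.111×3.344) = 0.2612 × 36.41 × 0.6899 = 6.560 mg/L.
Minimum DO = 8.68 − 6.560 = 2.120 mg/L.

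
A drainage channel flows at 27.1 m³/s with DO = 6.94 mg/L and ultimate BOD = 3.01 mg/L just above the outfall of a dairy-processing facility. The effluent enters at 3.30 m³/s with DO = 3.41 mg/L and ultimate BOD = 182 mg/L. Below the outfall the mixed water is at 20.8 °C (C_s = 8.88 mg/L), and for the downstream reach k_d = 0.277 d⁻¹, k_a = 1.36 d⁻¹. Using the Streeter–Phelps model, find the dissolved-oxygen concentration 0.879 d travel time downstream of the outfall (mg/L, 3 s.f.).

DO ≈ 5.41 mg/L

Mixed DO = (27.1×6.94 + 3.30×3.41)/(27.1+3.30) = 199.3/30.40 = 6.557 mg/L.
Mixed L₀ = (27.1×3.01 + 3.30×182)/(30.40) = 682.2/30.40 = 22.44 mg/L.
Initial deficit D₀ = C_s − DO₀ = 8.88 − 6.557 = 2.323 mg/L.
D(0.879) = [0.277×22.44/(1.36−0.277)](e^(−0.277×0.879) − e^(−1.36×0.879)) + 2.323 e^(−1.36×0.879)
= 5.739 × (0.7839 − 0.3026) + 2.323 × 0.3026 = 3.465 mg/L.
DO = 8.88 − 3.465 = 5.415 mg/L.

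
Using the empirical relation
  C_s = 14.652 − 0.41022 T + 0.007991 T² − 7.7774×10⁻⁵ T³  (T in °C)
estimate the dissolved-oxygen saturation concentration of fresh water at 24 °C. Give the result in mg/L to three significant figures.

C_s ≈ 8.33 mg/L

C_s = 14.652 − 0.41022×24 + 0.007991×24² − 7.7774×10⁻⁵×24³ = 8.334 mg/L.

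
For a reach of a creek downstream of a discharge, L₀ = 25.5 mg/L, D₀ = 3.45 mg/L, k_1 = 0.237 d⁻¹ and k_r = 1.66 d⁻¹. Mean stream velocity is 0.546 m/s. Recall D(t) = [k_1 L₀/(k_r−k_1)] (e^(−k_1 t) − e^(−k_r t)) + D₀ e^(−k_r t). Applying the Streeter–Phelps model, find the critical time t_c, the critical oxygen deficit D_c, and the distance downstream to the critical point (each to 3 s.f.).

t_c ≈ 0.192 d; D_c ≈ 3.48 mg/L; x_c ≈ 9.06 km

With k_r/k_1 = 7.004 and 1 − D₀(k_r−k_1)/(k_1 L₀) = 0.1877,
t_c = ln(7.004 × 0.1877) / (1.66 − 0.237) = ln(1.314) / 1.423 = 0.2734/1.423 = 0.1921 d.
D_c = (k_1/k_r) L₀ e^(−k_1 t_c) = (0.237/1.66) × 25.5 × e^(−0.237×0.1921) = 0.1428 × 25.5 × 0.9555 = 3.479 mg/L.
x_c = v t_c = 0.546 m/s × 0.1921 d × 86400 s/d = 9064 m ≈ 9.06 km.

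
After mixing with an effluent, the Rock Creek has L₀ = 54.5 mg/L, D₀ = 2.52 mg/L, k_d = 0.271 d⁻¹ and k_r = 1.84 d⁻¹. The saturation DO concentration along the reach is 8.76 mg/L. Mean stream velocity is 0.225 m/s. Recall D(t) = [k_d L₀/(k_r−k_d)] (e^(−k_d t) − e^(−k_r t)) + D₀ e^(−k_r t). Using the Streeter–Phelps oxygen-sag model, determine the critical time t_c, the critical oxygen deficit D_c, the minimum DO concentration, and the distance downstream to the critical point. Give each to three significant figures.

With k_r/k_d = 6.790 and 1 − D₀(k_r−k_d)/(k_d L₀) = 0.7323,
t_c = ln(6.790 × 0.7323) / (1.84 − 0.271) = ln(4.972) / 1.569 = 1.604/1.569 = 1.022 d.
L(t_c) = L₀ e^(−k_d t_c) = 54.5 × 0.7580 = 41.31 mg/L, and at the critical point k_r D_c = k_d L, so D_c = (0.271/1.84) × 41.31 = 6.085 mg/L.
Minimum DO = C_s − D_c = 8.76 − 6.085 = 2.675 mg/L.
x_c = v t_c = 0.225 m/s × 1.022 d × 86400 s/d = 19870 m ≈ 19.9 km.

t_c ≈ 1.02 d; D_c ≈ 6.08 mg/L; min DO ≈ 2.68 mg/L; x_c ≈ 19.9 km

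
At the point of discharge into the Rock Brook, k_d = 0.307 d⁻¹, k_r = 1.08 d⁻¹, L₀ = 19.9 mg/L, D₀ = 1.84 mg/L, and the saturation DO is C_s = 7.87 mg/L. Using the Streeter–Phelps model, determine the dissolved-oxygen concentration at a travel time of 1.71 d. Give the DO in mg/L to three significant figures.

DO ≈ 4.15 mg/L

k_d L₀/(k_r−k_d) = 0.307×19.9/(1.08−0.307) = 6.109/0.7730 = 7.903 mg/L.
e^(−k_d t) = e^(−0.307×1.710) = 0.5916; e^(−k_r t) = e^(−1.08×1.710) = 0.1577.
D = 7.903 × (0.5916 − 0.1577) + 1.84 × 0.1577 = 3.429 + 0.2902 = 3.719 mg/L.
DO = C_s − D = 7.87 − 3.719 = 4.151 mg/L.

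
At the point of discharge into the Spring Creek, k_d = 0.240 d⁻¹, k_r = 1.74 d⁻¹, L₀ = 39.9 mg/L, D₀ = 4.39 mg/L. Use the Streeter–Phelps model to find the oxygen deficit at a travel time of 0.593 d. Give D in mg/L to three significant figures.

k_d L₀/(k_r−k_d) = 0.240×39.9/(1.74−0.240) = 9.576/1.500 = 6.384 mg/L.
e^(−k_d t) = e^(−0.240×0.5930) = 0.8673; e^(−k_r t) = e^(−1.74×0.5930) = 0.3564.
D = 6.384 × (0.8673 − 0.3564) + 4.39 × 0.3564 = 3.262 + 1.564 = 4.827 mg/L.

D ≈ 4.83 mg/L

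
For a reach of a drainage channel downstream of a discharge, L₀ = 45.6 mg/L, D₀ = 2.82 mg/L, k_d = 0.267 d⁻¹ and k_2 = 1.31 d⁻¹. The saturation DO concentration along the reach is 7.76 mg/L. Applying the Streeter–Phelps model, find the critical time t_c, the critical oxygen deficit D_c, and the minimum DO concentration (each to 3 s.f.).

t_c ≈ 1.26 d; D_c ≈ 6.64 mg/L; min DO ≈ 1.12 mg/L

At the critical point dD/dt = 0, so k_d L₀ e^(−k_d t) = k_2 D. Substituting D(t) from the Streeter–Phelps equation and solving for t gives
t_c = ln[(k_2/k_d)(1 − D₀(k_2−k_d)/(k_d L₀))] / (k_2−k_d).
Here k_2−k_d = 1.043 d⁻¹ and 1 − D₀(k_2−k_d)/(k_d L₀) = 1 − 2.82×1.043/(0.267×45.6) = 0.7584, so
t_c = ln(4.906 × 0.7584) / 1.043 = 1.314 / 1.043 = 1.260 d.
D_c = (k_d/k_2) L₀ e^(−k_d t_c) = (0.267/1.31) × 45.6 × e^(−0.267×1.260) = 0.2038 × 45.6 × 0.7144 = 6.639 mg/L.
Minimum DO = C_s − D_c = 7.76 − 6.639 = 1.121 mg/L.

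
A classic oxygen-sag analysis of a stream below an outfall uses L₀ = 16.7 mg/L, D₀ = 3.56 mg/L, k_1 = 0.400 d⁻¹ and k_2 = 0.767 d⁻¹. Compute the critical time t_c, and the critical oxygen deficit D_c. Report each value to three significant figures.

t_c ≈ 1.18 d; D_c ≈ 5.43 mg/L

t_c = [1/(k_2−k_1)] ln[(k_2/k_1)(1 − D₀(k_2−k_1)/(k_1 L₀))]
= [1/(0.767−0.400)] ln[(0.767/0.400)(1 − 3.56×0.3670/(0.400×16.7))]
= (1/0.3670) ln[1.917 × 0.8044] = 2.725 × ln(1.542) = 2.725 × 0.4334 = 1.181 d.
D_c = (k_1/k_2) L₀ e^(−k_1 t_c) = (0.400/0.767) × 16.7 × e^(−0.400×1.181) = 0.5215 × 16.7 × 0.6235 = 5.431 mg/L.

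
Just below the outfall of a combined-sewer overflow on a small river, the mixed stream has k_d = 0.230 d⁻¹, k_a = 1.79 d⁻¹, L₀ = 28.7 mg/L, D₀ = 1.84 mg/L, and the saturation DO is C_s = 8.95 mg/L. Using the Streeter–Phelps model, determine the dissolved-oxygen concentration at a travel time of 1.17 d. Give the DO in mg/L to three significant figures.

DO ≈ 6.01 mg/L

k_d L₀/(k_a−k_d) = 0.230×28.7/(1.79−0.230) = 6.601/1.560 = 4.231 mg/L.
e^(−k_d t) = e^(−0.230×1.170) = 0.7641; e^(−k_a t) = e^(−1.79×1.170) = 0.1232.
D = 4.231 × (0.7641 − 0.1232) + 1.84 × 0.1232 = 2.712 + 0.2266 = 2.939 mg/L.
DO = C_s − D = 8.95 − 2.939 = 6.011 mg/L.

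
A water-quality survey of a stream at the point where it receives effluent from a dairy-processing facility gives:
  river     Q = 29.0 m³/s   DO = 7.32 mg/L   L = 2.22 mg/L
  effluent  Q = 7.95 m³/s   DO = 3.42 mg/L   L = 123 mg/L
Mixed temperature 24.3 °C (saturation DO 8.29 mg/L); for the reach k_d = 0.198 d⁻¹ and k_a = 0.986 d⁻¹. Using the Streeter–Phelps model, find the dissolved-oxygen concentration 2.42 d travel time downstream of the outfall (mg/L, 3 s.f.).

DO ≈ 4.39 mg/L

Mixed DO = (29.0×7.32 + 7.95×3.42)/(29.0+7.95) = 239.5/36.95 = 6.481 mg/L.
Mixed L₀ = (29.0×2.22 + 7.95×123)/(36.95) = 1042/36.95 = 28.21 mg/L.
Initial deficit D₀ = C_s − DO₀ = 8.29 − 6.481 = 1.809 mg/L.
D(2.42) = [0.198×28.21/(0.986−0.198)](e^(−0.198×2.42) − e^(−0.986×2.42)) + 1.809 e^(−0.986×2.42)
= 7.087 × (0.6193 − 0.09199) + 1.809 × 0.09199 = 3.904 mg/L.
DO = 8.29 − 3.904 = 4.386 mg/L.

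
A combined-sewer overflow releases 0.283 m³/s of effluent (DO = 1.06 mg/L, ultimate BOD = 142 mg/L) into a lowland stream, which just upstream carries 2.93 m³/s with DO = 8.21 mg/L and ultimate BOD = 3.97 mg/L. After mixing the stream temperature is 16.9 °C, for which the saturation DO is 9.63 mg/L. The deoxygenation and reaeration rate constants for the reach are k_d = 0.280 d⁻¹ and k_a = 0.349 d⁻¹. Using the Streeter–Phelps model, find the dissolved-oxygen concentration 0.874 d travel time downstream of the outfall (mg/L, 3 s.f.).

Mixed DO = (2.93×8.21 + 0.283×1.06)/(2.93+0.283) = 24.36/3.213 = 7.580 mg/L.
Mixed L₀ = (2.93×3.97 + 0.283×142)/(3.213) = 51.82/3.213 = 16.13 mg/L.
Initial deficit D₀ = C_s − DO₀ = 9.63 − 7.580 = 2.050 mg/L.
D(0.874) = [0.280×16.13/(0.349−0.280)](e^(−0.280×0.874) − e^(−0.349×0.874)) + 2.050 e^(−0.349×0.874)
= 65.45 × (0.7829 − 0.7371) + 2.050 × 0.7371 = 4.510 mg/L.
DO = 9.63 − 4.510 = 5.120 mg/L.

DO ≈ 5.12 mg/L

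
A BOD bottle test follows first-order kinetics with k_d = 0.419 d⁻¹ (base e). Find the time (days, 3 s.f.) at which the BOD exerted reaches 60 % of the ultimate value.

t ≈ 2.19 d

y/L₀ = 1 − e^(−k_d t) = 0.60 ⇒ e^(−k_d t) = 0.400
t = −ln(0.400) / 0.419 = 0.9163 / 0.419 = 2.187 d.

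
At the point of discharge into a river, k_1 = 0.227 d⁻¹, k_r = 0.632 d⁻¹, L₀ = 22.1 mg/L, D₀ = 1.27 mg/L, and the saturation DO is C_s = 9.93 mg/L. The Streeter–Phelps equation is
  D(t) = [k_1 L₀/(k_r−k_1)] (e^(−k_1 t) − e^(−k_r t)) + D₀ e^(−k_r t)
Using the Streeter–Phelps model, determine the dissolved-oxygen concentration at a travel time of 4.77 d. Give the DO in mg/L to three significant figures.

DO ≈ 6.28 mg/L

k_1 L₀/(k_r−k_1) = 0.227×22.1/(0.632−0.227) = 5.017/0.4050 = 12.39 mg/L.
e^(−k_1 t) = e^(−0.227×4.770) = 0.3386; e^(−k_r t) = e^(−0.632×4.770) = 0.04906.
D = 12.39 × (0.3386 − 0.04906) + 1.27 × 0.04906 = 3.587 + 0.06231 = 3.649 mg/L.
DO = C_s − D = 9.93 − 3.649 = 6.281 mg/L.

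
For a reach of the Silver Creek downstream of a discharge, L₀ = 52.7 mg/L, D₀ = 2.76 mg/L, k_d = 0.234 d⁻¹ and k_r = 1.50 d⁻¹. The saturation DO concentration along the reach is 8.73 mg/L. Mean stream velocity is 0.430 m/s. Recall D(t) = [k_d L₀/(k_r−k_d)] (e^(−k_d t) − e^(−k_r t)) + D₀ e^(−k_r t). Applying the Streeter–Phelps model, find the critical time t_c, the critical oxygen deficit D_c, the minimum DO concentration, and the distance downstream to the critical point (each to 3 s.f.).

With k_r/k_d = 6.410 and 1 − D₀(k_r−k_d)/(k_d L₀) = 0.7167,
t_c = ln(6.410 × 0.7167) / (1.50 − 0.234) = ln(4.594) / 1.266 = 1.525/1.266 = 1.204 d.
L(t_c) = L₀ e^(−k_d t_c) = 52.7 × 0.7544 = 39.76 mg/L, and at the critical point k_r D_c = k_d L, so D_c = (0.234/1.50) × 39.76 = 6.202 mg/L.
Minimum DO = C_s − D_c = 8.73 − 6.202 = 2.528 mg/L.
x_c = v t_c = 0.430 m/s × 1.204 d × 86400 s/d = 44740 m ≈ 44.7 km.

t_c ≈ 1.20 d; D_c ≈ 6.20 mg/L; min DO ≈ 2.53 mg/L; x_c ≈ 44.7 km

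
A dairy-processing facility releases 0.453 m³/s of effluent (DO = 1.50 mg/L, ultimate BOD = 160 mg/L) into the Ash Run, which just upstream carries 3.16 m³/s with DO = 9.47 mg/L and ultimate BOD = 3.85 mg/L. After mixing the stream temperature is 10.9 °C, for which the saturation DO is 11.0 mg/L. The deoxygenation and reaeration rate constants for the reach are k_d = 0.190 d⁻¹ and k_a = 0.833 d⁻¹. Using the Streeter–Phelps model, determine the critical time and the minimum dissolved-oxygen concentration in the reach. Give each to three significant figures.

Mixed DO = (3.16×9.47 + 0.453×1.50)/(3.16+0.453) = 30.60/3.613 = 8.471 mg/L.
Mixed L₀ = (3.16×3.85 + 0.453×160)/(3.613) = 84.65/3.613 = 23.43 mg/L.
Initial deficit D₀ = C_s − DO₀ = 11.0 − 8.471 = 2.529 mg/L.
t_c = (1/0.6430) ln[(0.833/0.190)(1 − 2.529×0.6430/(0.190×23.43))] = 1.555 × ln(2.782) = 1.591 d.
D_c = (0.190/0.833) × 23.43 × e^(−0.190×1.591) = 0.2281 × 23.43 × 0.7391 = 3.949 mg/L.
Minimum DO = 11.0 − 3.949 = 7.051 mg/L.

t_c ≈ 1.59 d; minimum DO ≈ 7.05 mg/L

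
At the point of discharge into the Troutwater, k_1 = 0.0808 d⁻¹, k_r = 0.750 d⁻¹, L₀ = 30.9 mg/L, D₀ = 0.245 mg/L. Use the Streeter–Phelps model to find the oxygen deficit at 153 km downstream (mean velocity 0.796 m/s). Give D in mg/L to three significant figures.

D ≈ 2.46 mg/L

Travel time t = x/v = 153 km / (0.796 m/s) = 153000 m / 0.796 m/s = 192200 s = 2.225 d.
k_1 L₀/(k_r−k_1) = 0.0808×30.9/(0.750−0.0808) = 2.497/0.6692 = 3.731 mg/L.
e^(−k_1 t) = e^(−0.0808×2.225) = 0.8355; e^(−k_r t) = e^(−0.750×2.225) = 0.1885.
D = 3.731 × (0.8355 − 0.1885) + 0.245 × 0.1885 = 2.414 + 0.04619 = 2.460 mg/L.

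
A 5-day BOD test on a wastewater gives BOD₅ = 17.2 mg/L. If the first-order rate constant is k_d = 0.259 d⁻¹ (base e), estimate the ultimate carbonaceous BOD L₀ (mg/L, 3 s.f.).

L₀ ≈ 23.7 mg/L

BOD₅ = L₀(1 − e^(−5k_d)) ⇒ L₀ = BOD₅ / (1 − e^(−5×0.259))
= 17.2 / (1 − 0.2739) = 17.2 / 0.7261 = 23.69 mg/L.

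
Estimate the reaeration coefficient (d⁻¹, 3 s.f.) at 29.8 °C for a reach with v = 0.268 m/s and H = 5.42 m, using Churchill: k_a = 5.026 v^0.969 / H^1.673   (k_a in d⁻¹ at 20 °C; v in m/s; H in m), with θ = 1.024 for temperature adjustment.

k_a(20) = 5.026 × 0.268^0.969 / 5.42^1.673 = 5.026 × 0.2792 / 16.90 = 0.08301 d⁻¹.
k_a(29.8) = 0.08301 × 1.024^(29.8−20) = 0.08301 × 1.262 = 0.1047 d⁻¹.

k_a ≈ 0.105 d⁻¹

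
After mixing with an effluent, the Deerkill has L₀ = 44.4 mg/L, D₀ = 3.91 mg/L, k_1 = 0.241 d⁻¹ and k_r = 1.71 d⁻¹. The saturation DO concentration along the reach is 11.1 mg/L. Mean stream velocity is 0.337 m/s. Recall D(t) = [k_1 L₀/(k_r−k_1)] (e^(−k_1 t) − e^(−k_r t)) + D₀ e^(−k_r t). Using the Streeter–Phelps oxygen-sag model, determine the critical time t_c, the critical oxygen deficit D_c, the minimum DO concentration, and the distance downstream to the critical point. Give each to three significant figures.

t_c ≈ 0.810 d; D_c ≈ 5.15 mg/L; min DO ≈ 5.95 mg/L; x_c ≈ 23.6 km

With k_r/k_1 = 7.095 and 1 − D₀(k_r−k_1)/(k_1 L₀) = 0.4632,
t_c = ln(7.095 × 0.4632) / (1.71 − 0.241) = ln(3.287) / 1.469 = 1.190/1.469 = 0.8100 d.
D_c = (k_1/k_r) L₀ e^(−k_1 t_c) = (0.241/1.71) × 44.4 × e^(−0.241×0.8100) = 0.1409 × 44.4 × 0.8227 = 5.148 mg/L.
Minimum DO = C_s − D_c = 11.1 − 5.148 = 5.952 mg/L.
x_c = v t_c = 0.337 m/s × 0.8100 d × 86400 s/d = 23580 m ≈ 23.6 km.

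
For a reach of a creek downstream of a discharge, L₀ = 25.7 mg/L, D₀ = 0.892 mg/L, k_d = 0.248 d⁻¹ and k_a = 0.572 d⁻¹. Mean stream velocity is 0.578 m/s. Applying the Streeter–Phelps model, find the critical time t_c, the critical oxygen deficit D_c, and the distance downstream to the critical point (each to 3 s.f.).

t_c ≈ 2.44 d; D_c ≈ 6.09 mg/L; x_c ≈ 122 km

t_c = [1/(k_a−k_d)] ln[(k_a/k_d)(1 − D₀(k_a−k_d)/(k_d L₀))]
= [1/(0.572−0.248)] ln[(0.572/0.248)(1 − 0.892×0.3240/(0.248×25.7))]
= (1/0.3240) ln[2.306 × 0.9547] = 3.086 × ln(2.202) = 3.086 × 0.7893 = 2.436 d.
L(t_c) = L₀ e^(−k_d t_c) = 25.7 × 0.5465 = 14.05 mg/L, and at the critical point k_a D_c = k_d L, so D_c = (0.248/0.572) × 14.05 = 6.090 mg/L.
x_c = v t_c = 0.578 m/s × 2.436 d × 86400 s/d = 121700 m ≈ 122 km.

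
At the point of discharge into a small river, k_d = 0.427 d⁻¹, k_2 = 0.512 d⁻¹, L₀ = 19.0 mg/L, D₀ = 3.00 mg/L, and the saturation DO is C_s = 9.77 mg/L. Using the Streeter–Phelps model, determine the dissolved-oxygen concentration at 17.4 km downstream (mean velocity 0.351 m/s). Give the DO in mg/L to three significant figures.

Travel time t = x/v = 17.4 km / (0.351 m/s) = 17400 m / 0.351 m/s = 49570 s = 0.5738 d.
k_d L₀/(k_2−k_d) = 0.427×19.0/(0.512−0.427) = 8.113/0.08500 = 95.45 mg/L.
e^(−k_d t) = e^(−0.427×0.5738) = 0.7827; e^(−k_2 t) = e^(−0.512×0.5738) = 0.7455.
D = 95.45 × (0.7827 − 0.7455) + 3.00 × 0.7455 = 3.556 + 2.236 = 5.792 mg/L.
DO = C_s − D = 9.77 − 5.792 = 3.978 mg/L.

DO ≈ 3.98 mg/L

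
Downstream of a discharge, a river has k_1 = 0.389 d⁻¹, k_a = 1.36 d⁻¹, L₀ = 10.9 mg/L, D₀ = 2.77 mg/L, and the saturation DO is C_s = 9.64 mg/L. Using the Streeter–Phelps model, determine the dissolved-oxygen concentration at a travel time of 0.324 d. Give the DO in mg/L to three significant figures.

DO ≈ 6.82 mg/L

k_1 L₀/(k_a−k_1) = 0.389×10.9/(1.36−0.389) = 4.240/0.9710 = 4.367 mg/L.
e^(−k_1 t) = e^(−0.389×0.3240) = 0.8816; e^(−k_a t) = e^(−1.36×0.3240) = 0.6436.
D = 4.367 × (0.8816 − 0.6436) + 2.77 × 0.6436 = 1.039 + 1.783 = 2.822 mg/L.
DO = C_s − D = 9.64 − 2.822 = 6.818 mg/L.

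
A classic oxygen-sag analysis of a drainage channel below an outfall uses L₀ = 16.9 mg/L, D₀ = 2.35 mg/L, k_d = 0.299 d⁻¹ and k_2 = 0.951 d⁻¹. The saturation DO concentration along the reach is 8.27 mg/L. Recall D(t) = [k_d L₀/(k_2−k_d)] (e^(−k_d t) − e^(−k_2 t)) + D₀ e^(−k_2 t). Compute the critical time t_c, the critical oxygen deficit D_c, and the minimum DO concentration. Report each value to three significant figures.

t_c = [1/(k_2−k_d)] ln[(k_2/k_d)(1 − D₀(k_2−k_d)/(k_d L₀))]
= [1/(0.951−0.299)] ln[(0.951/0.299)(1 − 2.35×0.6520/(0.299×16.9))]
= (1/0.6520) ln[3.181 × 0.6968] = 1.534 × ln(2.216) = 1.534 × 0.7958 = 1.221 d.
L(t_c) = L₀ e^(−k_d t_c) = 16.9 × 0.6942 = 11.73 mg/L, and at the critical point k_2 D_c = k_d L, so D_c = (0.299/0.951) × 11.73 = 3.689 mg/L.
Minimum DO = C_s − D_c = 8.27 − 3.689 = 4.581 mg/L.

t_c ≈ 1.22 d; D_c ≈ 3.69 mg/L; min DO ≈ 4.58 mg/L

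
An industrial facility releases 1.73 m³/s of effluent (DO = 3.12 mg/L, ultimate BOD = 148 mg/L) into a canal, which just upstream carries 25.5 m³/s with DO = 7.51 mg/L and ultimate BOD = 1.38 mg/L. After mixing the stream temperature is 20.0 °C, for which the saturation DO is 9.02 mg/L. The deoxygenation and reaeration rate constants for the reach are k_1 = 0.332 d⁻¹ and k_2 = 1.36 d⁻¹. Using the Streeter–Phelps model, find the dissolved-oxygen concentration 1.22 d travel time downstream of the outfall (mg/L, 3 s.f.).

Mixed DO = (25.5×7.51 + 1.73×3.12)/(25.5+1.73) = 196.9/27.23 = 7.231 mg/L.
Mixed L₀ = (25.5×1.38 + 1.73×148)/(27.23) = 291.2/27.23 = 10.70 mg/L.
Initial deficit D₀ = C_s − DO₀ = 9.02 − 7.231 = 1.789 mg/L.
D(1.22) = [0.332×10.70/(1.36−0.332)](e^(−0.332×1.22) − e^(−1.36×1.22)) + 1.789 e^(−1.36×1.22)
= 3.454 × (0.6670 − 0.1903) + 1.789 × 0.1903 = 1.987 mg/L.
DO = 9.02 − 1.987 = 7.033 mg/L.

DO ≈ 7.03 mg/L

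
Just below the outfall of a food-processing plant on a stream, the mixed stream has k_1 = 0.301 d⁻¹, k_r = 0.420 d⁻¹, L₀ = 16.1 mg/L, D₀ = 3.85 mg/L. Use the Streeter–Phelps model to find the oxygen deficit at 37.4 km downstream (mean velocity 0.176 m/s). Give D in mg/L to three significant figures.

D ≈ 6.30 mg/L

Travel time t = x/v = 37.4 km / (0.176 m/s) = 37400 m / 0.176 m/s = 212500 s = 2.459 d.
k_1 L₀/(k_r−k_1) = 0.301×16.1/(0.420−0.301) = 4.846/0.1190 = 40.72 mg/L.
e^(−k_1 t) = e^(−0.301×2.459) = 0.4770; e^(−k_r t) = e^(−0.420×2.459) = 0.3559.
D = 40.72 × (0.4770 − 0.3559) + 3.85 × 0.3559 = 4.929 + 1.370 = 6.299 mg/L.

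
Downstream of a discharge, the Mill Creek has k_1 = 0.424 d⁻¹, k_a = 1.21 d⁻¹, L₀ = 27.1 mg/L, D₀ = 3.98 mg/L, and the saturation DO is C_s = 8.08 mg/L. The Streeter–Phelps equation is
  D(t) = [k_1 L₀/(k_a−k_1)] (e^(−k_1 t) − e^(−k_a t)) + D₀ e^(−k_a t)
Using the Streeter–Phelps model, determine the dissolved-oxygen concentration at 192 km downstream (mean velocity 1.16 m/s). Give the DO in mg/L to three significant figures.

Travel time t = x/v = 192 km / (1.16 m/s) = 192000 m / 1.16 m/s = 165500 s = 1.916 d.
k_1 L₀/(k_a−k_1) = 0.424×27.1/(1.21−0.424) = 11.49/0.7860 = 14.62 mg/L.
e^(−k_1 t) = e^(−0.424×1.916) = 0.4439; e^(−k_a t) = e^(−1.21×1.916) = 0.09847.
D = 14.62 × (0.4439 − 0.09847) + 3.98 × 0.09847 = 5.049 + 0.3919 = 5.441 mg/L.
DO = C_s − D = 8.08 − 5.441 = 2.639 mg/L.

DO ≈ 2.64 mg/L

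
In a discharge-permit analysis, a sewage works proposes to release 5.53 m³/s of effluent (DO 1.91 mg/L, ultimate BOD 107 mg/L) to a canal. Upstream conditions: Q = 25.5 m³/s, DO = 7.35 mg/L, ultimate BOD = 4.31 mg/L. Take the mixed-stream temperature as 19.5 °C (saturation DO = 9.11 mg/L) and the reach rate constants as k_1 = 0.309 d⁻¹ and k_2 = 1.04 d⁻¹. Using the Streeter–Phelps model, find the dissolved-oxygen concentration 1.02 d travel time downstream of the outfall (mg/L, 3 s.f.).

Mixed DO = (25.5×7.35 + 5.53×1.91)/(25.5+5.53) = 198.0/31.03 = 6.381 mg/L.
Mixed L₀ = (25.5×4.31 + 5.53×107)/(31.03) = 701.6/31.03 = 22.61 mg/L.
Initial deficit D₀ = C_s − DO₀ = 9.11 − 6.381 = 2.729 mg/L.
D(1.02) = [0.309×22.61/(1.04−0.309)](e^(−0.309×1.02) − e^(−1.04×1.02)) + 2.729 e^(−1.04×1.02)
= 9.558 × (0.7297 − 0.3462) + 2.729 × 0.3462 = 4.610 mg/L.
DO = 9.11 − 4.610 = 4.500 mg/L.

DO ≈ 4.50 mg/L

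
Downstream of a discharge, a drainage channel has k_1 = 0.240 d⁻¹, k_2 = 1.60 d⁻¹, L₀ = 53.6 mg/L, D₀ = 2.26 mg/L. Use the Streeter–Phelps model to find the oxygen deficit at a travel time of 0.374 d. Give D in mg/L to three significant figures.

D ≈ 4.69 mg/L

k_1 L₀/(k_2−k_1) = 0.240×53.6/(1.60−0.240) = 12.86/1.360 = 9.459 mg/L.
e^(−k_1 t) = e^(−0.240×0.3740) = 0.9142; e^(−k_2 t) = e^(−1.60×0.3740) = 0.5497.
D = 9.459 × (0.9142 − 0.5497) + 2.26 × 0.5497 = 3.447 + 1.242 = 4.690 mg/L.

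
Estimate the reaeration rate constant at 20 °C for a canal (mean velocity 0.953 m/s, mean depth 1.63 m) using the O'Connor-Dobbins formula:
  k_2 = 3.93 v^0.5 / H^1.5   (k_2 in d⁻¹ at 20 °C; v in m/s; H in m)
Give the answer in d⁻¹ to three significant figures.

k_2 ≈ 1.84 d⁻¹

k_2 = 3.93 × 0.953^0.5 / 1.63^1.5 = 3.93 × 0.9762 / 2.081 = 1.844 d⁻¹.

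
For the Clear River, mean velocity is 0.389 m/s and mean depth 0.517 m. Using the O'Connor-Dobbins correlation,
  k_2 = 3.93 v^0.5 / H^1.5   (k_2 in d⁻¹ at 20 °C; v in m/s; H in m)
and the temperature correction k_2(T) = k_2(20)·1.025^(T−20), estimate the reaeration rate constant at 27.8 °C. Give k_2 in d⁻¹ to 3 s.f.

k_2 ≈ 7.99 d⁻¹

k_2(20) = 3.93 × 0.389^0.5 / 0.517^1.5 = 3.93 × 0.6237 / 0.3717 = 6.594 d⁻¹.
k_2(27.8) = 6.594 × 1.025^(27.8−20) = 6.594 × 1.212 = 7.994 d⁻¹.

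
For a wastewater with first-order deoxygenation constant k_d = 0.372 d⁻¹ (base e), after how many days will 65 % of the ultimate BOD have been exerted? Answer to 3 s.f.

y/L₀ = 1 − e^(−k_d t) = 0.65 ⇒ e^(−k_d t) = 0.350
t = −ln(0.350) / 0.372 = 1.050 / 0.372 = 2.822 d.

t ≈ 2.82 d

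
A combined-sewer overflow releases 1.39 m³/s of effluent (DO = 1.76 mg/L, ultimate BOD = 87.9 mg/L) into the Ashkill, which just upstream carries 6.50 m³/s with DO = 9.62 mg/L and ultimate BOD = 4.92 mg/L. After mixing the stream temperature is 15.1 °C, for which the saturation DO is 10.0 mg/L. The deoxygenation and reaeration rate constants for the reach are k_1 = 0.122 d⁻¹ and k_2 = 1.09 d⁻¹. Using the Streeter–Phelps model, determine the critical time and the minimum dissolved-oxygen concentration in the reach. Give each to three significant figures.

Mixed DO = (6.50×9.62 + 1.39×1.76)/(6.50+1.39) = 64.98/7.890 = 8.235 mg/L.
Mixed L₀ = (6.50×4.92 + 1.39×87.9)/(7.890) = 154.2/7.890 = 19.54 mg/L.
Initial deficit D₀ = C_s − DO₀ = 10.0 − 8.235 = 1.765 mg/L.
t_c = (1/0.9680) ln[(1.09/0.122)(1 − 1.765×0.9680/(0.122×19.54))] = 1.033 × ln(2.532) = 0.9596 d.
D_c = (0.122/1.09) × 19.54 × e^(−0.122×0.9596) = 0.1119 × 19.54 × 0.8895 = 1.945 mg/L.
Minimum DO = 10.0 − 1.945 = 8.055 mg/L.

t_c ≈ 0.960 d; minimum DO ≈ 8.05 mg/L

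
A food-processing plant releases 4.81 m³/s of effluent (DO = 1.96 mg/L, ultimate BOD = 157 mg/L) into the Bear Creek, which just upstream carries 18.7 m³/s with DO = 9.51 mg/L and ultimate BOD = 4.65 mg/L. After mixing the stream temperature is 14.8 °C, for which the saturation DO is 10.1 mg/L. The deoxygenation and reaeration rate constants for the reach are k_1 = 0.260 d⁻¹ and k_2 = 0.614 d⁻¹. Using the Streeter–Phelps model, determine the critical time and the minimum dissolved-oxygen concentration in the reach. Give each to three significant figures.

t_c ≈ 2.19 d; minimum DO ≈ 1.51 mg/L

Mixed DO = (18.7×9.51 + 4.81×1.96)/(18.7+4.81) = 187.3/23.51 = 7.965 mg/L.
Mixed L₀ = (18.7×4.65 + 4.81×157)/(23.51) = 842.1/23.51 = 35.82 mg/L.
Initial deficit D₀ = C_s − DO₀ = 10.1 − 7.965 = 2.135 mg/L.
t_c = (1/0.3540) ln[(0.614/0.260)(1 − 2.135×0.3540/(0.260×35.82))] = 2.825 × ln(2.170) = 2.188 d.
D_c = (0.260/0.614) × 35.82 × e^(−0.260×2.188) = 0.4235 × 35.82 × 0.5661 = 8.587 mg/L.
Minimum DO = 10.1 − 8.587 = 1.513 mg/L.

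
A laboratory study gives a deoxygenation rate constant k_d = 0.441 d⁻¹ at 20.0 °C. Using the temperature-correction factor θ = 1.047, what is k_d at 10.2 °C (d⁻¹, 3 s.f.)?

k_d ≈ 0.281 d⁻¹

k_d(T₂) = k_d(T₁) · θ^(T₂−T₁) = 0.441 × 1.047^(10.2−20.0)
= 0.441 × 1.047^-9.80 = 0.441 × 0.6376 = 0.2812 d⁻¹.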